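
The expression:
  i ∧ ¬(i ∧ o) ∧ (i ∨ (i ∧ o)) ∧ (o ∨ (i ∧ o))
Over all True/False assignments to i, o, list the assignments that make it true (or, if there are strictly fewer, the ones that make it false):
is never true.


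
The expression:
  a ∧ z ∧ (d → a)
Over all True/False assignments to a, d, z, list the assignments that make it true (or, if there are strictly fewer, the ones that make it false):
is true only for:
  a=True, d=False, z=True;
  a=True, d=True, z=True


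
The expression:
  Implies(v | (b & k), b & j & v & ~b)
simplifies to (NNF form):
~v & (~b | ~k)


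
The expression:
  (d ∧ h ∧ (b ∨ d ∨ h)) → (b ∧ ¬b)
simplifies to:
¬d ∨ ¬h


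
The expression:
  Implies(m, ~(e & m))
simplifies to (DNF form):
~e | ~m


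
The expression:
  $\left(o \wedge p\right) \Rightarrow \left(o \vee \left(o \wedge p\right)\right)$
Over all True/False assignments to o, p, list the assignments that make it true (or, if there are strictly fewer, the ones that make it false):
is always true.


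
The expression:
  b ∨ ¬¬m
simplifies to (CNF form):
b ∨ m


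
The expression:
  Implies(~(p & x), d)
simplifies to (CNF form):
(d | p) & (d | x)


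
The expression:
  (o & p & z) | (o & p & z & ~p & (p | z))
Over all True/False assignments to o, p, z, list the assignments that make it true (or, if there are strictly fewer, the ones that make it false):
is true only for:
  o=True, p=True, z=True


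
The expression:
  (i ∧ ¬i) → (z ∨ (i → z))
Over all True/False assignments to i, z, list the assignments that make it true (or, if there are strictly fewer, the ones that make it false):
is always true.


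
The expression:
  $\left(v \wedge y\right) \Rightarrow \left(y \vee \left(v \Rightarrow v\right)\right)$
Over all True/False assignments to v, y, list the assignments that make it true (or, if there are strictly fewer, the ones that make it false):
is always true.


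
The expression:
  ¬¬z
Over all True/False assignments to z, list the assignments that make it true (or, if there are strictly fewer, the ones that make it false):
is true only for:
  z=True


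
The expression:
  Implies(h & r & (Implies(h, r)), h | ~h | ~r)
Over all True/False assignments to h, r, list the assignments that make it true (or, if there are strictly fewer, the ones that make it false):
is always true.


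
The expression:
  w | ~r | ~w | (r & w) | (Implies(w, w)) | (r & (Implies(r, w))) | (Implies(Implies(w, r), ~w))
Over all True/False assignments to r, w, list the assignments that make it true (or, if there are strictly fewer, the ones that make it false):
is always true.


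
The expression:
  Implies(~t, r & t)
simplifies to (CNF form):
t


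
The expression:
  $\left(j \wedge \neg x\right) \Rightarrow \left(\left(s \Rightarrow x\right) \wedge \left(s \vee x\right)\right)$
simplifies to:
$x \vee \neg j$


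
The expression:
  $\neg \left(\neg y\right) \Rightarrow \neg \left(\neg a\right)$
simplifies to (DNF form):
$a \vee \neg y$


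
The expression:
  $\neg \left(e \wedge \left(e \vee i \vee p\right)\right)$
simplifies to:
$\neg e$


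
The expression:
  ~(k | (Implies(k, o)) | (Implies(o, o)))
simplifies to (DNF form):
False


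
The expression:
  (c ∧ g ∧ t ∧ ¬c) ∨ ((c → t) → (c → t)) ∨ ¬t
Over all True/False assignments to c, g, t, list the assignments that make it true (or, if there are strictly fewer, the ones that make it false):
is always true.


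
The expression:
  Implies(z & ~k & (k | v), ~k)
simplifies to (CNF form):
True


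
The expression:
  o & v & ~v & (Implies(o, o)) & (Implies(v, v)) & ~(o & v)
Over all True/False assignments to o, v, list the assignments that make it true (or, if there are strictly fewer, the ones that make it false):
is never true.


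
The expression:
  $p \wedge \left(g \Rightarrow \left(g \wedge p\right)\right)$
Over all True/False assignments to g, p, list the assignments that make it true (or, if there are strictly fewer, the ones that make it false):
is true only for:
  g=False, p=True;
  g=True, p=True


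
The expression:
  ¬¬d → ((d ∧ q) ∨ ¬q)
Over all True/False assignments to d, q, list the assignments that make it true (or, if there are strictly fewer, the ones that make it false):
is always true.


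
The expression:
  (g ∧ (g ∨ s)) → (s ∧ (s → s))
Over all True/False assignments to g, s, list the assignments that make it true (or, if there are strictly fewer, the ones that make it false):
is false only for:
  g=True, s=False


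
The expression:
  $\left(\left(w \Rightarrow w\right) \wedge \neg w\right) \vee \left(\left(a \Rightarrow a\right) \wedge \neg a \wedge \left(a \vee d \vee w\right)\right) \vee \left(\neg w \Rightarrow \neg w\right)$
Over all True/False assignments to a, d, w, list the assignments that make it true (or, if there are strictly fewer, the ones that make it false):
is always true.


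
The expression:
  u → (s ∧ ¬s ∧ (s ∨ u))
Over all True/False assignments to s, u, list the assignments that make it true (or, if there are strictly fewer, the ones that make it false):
is true only for:
  s=False, u=False;
  s=True, u=False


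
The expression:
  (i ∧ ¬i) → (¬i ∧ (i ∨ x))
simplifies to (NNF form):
True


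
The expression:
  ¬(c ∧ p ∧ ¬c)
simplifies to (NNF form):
True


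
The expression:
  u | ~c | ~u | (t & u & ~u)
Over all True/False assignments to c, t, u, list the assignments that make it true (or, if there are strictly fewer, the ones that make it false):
is always true.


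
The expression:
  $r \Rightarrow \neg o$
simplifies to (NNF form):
$\neg o \vee \neg r$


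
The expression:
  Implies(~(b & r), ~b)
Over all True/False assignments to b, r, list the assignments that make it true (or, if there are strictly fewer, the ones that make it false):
is false only for:
  b=True, r=False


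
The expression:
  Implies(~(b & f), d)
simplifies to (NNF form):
d | (b & f)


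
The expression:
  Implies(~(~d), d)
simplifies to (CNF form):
True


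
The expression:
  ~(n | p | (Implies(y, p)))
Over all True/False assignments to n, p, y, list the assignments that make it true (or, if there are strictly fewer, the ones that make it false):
is true only for:
  n=False, p=False, y=True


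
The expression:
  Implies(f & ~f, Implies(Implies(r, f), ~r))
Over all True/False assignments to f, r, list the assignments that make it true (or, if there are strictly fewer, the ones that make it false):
is always true.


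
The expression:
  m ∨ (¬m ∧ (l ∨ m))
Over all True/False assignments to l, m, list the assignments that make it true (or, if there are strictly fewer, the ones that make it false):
is false only for:
  l=False, m=False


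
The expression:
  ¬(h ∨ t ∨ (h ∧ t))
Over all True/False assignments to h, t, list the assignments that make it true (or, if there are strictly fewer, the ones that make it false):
is true only for:
  h=False, t=False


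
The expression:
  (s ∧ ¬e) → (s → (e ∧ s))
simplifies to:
e ∨ ¬s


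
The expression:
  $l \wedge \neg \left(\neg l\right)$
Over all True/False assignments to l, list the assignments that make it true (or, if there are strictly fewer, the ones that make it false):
is true only for:
  l=True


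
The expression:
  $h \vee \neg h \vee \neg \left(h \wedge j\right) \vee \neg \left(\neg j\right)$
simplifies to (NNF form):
$\text{True}$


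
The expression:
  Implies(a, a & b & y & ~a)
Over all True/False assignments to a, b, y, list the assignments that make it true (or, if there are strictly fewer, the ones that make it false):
is true only for:
  a=False, b=False, y=False;
  a=False, b=False, y=True;
  a=False, b=True, y=False;
  a=False, b=True, y=True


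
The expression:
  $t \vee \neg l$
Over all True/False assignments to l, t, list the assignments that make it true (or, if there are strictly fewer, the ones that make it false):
is false only for:
  l=True, t=False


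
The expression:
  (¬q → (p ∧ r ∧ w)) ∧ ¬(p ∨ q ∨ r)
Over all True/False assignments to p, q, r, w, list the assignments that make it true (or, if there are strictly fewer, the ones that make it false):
is never true.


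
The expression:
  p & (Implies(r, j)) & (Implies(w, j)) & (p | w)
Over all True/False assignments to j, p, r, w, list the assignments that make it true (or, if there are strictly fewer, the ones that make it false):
is true only for:
  j=False, p=True, r=False, w=False;
  j=True, p=True, r=False, w=False;
  j=True, p=True, r=False, w=True;
  j=True, p=True, r=True, w=False;
  j=True, p=True, r=True, w=True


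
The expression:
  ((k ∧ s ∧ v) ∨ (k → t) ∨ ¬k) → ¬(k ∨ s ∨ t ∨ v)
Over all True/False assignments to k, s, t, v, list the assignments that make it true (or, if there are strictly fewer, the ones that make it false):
is true only for:
  k=False, s=False, t=False, v=False;
  k=True, s=False, t=False, v=False;
  k=True, s=False, t=False, v=True;
  k=True, s=True, t=False, v=False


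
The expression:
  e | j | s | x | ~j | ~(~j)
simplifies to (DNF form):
True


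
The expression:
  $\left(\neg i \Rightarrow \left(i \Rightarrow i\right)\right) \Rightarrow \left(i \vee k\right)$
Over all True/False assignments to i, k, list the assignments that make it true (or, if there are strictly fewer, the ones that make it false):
is false only for:
  i=False, k=False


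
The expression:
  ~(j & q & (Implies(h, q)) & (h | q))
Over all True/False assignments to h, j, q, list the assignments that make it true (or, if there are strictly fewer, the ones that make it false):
is false only for:
  h=False, j=True, q=True;
  h=True, j=True, q=True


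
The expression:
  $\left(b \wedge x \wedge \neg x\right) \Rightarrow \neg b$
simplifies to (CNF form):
$\text{True}$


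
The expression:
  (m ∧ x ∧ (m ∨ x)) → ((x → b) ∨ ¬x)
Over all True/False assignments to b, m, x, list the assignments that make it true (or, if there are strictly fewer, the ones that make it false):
is false only for:
  b=False, m=True, x=True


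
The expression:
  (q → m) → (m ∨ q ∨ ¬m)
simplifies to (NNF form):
True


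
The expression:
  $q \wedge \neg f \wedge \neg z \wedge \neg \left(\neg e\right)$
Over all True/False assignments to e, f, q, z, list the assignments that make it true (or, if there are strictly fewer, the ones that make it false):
is true only for:
  e=True, f=False, q=True, z=False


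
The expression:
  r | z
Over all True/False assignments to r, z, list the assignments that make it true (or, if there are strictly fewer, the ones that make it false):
is false only for:
  r=False, z=False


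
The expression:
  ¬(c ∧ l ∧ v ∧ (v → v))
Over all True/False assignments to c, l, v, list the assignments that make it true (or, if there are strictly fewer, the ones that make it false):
is false only for:
  c=True, l=True, v=True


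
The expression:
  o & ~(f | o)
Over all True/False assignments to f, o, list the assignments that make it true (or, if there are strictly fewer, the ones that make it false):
is never true.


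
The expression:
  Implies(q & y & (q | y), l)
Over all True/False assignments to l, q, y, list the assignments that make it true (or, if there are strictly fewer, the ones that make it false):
is false only for:
  l=False, q=True, y=True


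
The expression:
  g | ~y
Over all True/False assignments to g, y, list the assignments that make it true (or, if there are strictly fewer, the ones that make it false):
is false only for:
  g=False, y=True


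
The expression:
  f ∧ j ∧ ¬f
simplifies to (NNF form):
False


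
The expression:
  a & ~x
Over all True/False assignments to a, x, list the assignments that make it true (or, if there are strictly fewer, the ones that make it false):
is true only for:
  a=True, x=False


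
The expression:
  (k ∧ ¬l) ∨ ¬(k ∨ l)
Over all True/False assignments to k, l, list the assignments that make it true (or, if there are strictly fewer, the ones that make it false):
is true only for:
  k=False, l=False;
  k=True, l=False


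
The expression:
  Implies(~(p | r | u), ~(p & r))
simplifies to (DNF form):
True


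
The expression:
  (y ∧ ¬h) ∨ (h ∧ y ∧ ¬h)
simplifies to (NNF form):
y ∧ ¬h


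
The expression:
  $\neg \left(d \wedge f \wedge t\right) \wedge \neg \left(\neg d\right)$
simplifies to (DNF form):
$\left(d \wedge \neg f\right) \vee \left(d \wedge \neg t\right)$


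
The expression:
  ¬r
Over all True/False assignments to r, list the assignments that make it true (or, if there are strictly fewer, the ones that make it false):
is true only for:
  r=False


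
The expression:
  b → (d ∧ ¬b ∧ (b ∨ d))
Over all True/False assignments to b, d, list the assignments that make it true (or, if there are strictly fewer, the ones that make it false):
is true only for:
  b=False, d=False;
  b=False, d=True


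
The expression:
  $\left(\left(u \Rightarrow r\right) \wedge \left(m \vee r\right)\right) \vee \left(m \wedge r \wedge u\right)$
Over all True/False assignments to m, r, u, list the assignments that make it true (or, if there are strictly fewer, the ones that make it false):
is false only for:
  m=False, r=False, u=False;
  m=False, r=False, u=True;
  m=True, r=False, u=True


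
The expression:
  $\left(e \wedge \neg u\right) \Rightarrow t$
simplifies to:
$t \vee u \vee \neg e$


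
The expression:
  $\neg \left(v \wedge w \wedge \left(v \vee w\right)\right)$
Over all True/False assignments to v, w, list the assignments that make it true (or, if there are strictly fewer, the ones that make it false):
is false only for:
  v=True, w=True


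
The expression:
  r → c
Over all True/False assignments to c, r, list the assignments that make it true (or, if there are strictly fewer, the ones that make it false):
is false only for:
  c=False, r=True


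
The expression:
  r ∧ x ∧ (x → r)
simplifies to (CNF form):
r ∧ x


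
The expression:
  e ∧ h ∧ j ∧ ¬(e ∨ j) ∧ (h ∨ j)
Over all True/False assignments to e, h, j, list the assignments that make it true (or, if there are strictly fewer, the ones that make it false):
is never true.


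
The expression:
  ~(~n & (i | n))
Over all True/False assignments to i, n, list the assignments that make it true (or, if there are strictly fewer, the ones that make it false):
is false only for:
  i=True, n=False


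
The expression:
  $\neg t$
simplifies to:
$\neg t$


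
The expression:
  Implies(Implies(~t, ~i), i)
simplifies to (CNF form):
i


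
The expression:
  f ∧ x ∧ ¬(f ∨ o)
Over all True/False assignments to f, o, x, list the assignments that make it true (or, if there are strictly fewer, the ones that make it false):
is never true.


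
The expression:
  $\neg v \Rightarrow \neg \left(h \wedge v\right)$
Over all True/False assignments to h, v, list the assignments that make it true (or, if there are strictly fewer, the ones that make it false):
is always true.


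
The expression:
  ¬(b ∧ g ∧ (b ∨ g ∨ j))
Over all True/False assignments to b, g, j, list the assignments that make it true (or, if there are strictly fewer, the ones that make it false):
is false only for:
  b=True, g=True, j=False;
  b=True, g=True, j=True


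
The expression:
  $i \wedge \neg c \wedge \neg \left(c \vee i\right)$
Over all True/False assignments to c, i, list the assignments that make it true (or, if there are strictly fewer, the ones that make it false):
is never true.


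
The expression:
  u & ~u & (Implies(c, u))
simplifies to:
False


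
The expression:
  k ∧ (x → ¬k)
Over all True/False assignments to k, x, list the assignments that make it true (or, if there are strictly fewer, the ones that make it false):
is true only for:
  k=True, x=False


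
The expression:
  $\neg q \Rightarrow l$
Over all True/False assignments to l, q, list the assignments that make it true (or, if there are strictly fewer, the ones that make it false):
is false only for:
  l=False, q=False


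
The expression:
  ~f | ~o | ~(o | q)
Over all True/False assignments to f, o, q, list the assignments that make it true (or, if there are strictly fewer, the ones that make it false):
is false only for:
  f=True, o=True, q=False;
  f=True, o=True, q=True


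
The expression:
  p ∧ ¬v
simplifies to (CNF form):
p ∧ ¬v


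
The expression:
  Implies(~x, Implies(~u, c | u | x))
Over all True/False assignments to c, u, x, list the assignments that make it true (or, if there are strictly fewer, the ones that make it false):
is false only for:
  c=False, u=False, x=False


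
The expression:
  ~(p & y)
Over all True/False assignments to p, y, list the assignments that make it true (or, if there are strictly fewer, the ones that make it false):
is false only for:
  p=True, y=True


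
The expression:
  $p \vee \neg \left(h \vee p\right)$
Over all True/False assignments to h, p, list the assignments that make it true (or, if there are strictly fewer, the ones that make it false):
is false only for:
  h=True, p=False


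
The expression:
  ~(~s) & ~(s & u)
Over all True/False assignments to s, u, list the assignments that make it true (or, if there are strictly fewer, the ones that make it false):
is true only for:
  s=True, u=False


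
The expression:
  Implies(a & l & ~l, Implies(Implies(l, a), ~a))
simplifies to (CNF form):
True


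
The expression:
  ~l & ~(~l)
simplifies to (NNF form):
False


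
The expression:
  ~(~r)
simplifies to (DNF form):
r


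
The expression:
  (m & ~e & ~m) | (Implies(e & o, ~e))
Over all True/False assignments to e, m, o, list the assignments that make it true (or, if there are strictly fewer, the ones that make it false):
is false only for:
  e=True, m=False, o=True;
  e=True, m=True, o=True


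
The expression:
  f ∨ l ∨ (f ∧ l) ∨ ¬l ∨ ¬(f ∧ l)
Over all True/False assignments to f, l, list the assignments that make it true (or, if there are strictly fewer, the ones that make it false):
is always true.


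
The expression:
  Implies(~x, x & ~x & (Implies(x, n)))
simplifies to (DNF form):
x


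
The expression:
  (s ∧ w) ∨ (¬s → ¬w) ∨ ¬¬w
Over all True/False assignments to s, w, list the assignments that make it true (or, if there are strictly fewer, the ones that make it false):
is always true.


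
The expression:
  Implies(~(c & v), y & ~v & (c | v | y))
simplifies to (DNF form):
(c & v) | (y & ~v)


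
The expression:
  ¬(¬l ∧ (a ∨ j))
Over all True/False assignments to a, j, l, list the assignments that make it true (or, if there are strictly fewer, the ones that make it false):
is false only for:
  a=False, j=True, l=False;
  a=True, j=False, l=False;
  a=True, j=True, l=False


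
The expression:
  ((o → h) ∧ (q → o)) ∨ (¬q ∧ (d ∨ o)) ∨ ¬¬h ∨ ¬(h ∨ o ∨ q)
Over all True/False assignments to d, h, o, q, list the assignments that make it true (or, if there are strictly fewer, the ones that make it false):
is false only for:
  d=False, h=False, o=False, q=True;
  d=False, h=False, o=True, q=True;
  d=True, h=False, o=False, q=True;
  d=True, h=False, o=True, q=True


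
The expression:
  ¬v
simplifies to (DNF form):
¬v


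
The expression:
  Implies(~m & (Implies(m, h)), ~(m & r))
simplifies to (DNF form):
True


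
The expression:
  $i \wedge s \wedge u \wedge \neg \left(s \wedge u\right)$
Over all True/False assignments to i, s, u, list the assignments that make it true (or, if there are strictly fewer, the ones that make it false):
is never true.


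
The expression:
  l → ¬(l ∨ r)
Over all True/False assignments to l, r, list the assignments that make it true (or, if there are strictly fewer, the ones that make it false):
is true only for:
  l=False, r=False;
  l=False, r=True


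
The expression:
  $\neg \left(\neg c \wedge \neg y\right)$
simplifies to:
$c \vee y$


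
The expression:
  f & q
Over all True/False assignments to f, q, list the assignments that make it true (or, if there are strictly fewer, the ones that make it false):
is true only for:
  f=True, q=True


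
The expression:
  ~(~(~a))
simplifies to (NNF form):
~a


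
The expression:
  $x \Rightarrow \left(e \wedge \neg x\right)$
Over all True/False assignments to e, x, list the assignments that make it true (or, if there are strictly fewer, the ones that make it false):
is true only for:
  e=False, x=False;
  e=True, x=False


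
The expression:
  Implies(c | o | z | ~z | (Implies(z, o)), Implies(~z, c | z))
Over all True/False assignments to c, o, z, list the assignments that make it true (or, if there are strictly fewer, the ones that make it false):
is false only for:
  c=False, o=False, z=False;
  c=False, o=True, z=False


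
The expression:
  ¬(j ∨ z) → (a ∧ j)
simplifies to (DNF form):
j ∨ z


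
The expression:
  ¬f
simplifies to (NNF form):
¬f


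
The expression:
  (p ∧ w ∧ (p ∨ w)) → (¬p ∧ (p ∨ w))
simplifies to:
¬p ∨ ¬w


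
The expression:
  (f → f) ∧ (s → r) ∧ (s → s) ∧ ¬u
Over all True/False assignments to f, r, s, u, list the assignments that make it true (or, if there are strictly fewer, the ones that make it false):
is true only for:
  f=False, r=False, s=False, u=False;
  f=False, r=True, s=False, u=False;
  f=False, r=True, s=True, u=False;
  f=True, r=False, s=False, u=False;
  f=True, r=True, s=False, u=False;
  f=True, r=True, s=True, u=False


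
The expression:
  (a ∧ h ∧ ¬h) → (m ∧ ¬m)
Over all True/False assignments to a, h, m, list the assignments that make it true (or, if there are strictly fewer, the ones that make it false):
is always true.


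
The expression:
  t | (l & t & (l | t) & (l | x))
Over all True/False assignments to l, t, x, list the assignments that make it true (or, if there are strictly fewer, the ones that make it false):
is true only for:
  l=False, t=True, x=False;
  l=False, t=True, x=True;
  l=True, t=True, x=False;
  l=True, t=True, x=True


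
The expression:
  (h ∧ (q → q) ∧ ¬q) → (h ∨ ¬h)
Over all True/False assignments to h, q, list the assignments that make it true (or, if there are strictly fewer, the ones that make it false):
is always true.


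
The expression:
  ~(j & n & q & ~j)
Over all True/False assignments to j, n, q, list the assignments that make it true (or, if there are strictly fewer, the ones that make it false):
is always true.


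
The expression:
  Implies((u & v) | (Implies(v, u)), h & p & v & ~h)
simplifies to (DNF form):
v & ~u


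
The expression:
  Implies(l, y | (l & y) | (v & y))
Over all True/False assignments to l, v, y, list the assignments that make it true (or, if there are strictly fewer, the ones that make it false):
is false only for:
  l=True, v=False, y=False;
  l=True, v=True, y=False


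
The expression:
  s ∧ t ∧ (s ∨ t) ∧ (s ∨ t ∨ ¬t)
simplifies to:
s ∧ t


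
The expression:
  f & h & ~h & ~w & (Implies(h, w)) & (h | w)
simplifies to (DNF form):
False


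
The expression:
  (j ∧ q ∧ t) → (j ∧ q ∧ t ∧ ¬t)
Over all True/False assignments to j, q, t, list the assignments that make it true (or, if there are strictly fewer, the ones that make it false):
is false only for:
  j=True, q=True, t=True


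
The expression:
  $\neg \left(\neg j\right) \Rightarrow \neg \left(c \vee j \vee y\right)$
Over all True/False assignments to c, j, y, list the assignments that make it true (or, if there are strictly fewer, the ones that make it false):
is true only for:
  c=False, j=False, y=False;
  c=False, j=False, y=True;
  c=True, j=False, y=False;
  c=True, j=False, y=True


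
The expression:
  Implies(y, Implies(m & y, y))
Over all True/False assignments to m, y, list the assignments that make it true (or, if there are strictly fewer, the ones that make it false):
is always true.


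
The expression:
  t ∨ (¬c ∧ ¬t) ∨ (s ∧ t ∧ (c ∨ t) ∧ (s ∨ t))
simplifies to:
t ∨ ¬c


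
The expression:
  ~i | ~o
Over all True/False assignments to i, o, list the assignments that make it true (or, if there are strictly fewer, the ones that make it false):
is false only for:
  i=True, o=True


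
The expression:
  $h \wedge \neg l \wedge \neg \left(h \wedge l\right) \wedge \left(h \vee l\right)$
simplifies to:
$h \wedge \neg l$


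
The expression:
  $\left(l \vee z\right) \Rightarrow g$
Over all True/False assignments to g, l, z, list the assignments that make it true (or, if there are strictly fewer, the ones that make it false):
is false only for:
  g=False, l=False, z=True;
  g=False, l=True, z=False;
  g=False, l=True, z=True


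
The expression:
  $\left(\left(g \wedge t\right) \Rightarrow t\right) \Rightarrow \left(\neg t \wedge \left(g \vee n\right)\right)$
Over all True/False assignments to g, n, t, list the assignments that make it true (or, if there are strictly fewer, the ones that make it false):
is true only for:
  g=False, n=True, t=False;
  g=True, n=False, t=False;
  g=True, n=True, t=False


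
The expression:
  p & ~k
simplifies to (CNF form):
p & ~k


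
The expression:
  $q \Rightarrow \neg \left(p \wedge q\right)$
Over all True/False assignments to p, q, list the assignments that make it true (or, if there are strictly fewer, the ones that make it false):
is false only for:
  p=True, q=True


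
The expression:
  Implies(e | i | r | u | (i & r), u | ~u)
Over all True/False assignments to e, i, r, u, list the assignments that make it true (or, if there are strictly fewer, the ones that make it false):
is always true.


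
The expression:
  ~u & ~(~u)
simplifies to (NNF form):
False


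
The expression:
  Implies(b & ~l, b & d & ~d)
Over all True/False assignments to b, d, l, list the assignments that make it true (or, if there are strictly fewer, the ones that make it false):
is false only for:
  b=True, d=False, l=False;
  b=True, d=True, l=False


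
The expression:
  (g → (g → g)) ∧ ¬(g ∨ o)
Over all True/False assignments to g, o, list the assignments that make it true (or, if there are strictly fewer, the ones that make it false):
is true only for:
  g=False, o=False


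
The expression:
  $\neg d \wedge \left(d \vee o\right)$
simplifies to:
$o \wedge \neg d$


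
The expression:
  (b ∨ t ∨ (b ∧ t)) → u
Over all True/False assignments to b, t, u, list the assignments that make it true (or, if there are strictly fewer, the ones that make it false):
is false only for:
  b=False, t=True, u=False;
  b=True, t=False, u=False;
  b=True, t=True, u=False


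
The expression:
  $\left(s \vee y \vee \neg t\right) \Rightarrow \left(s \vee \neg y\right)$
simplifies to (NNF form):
$s \vee \neg y$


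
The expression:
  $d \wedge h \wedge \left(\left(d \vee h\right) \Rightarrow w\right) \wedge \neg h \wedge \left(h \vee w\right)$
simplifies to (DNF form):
$\text{False}$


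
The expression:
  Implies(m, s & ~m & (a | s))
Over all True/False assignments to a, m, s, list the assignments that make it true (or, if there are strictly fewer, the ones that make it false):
is true only for:
  a=False, m=False, s=False;
  a=False, m=False, s=True;
  a=True, m=False, s=False;
  a=True, m=False, s=True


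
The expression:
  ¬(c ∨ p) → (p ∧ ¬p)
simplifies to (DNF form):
c ∨ p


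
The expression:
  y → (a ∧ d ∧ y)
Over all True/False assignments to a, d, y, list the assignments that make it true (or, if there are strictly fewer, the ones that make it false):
is false only for:
  a=False, d=False, y=True;
  a=False, d=True, y=True;
  a=True, d=False, y=True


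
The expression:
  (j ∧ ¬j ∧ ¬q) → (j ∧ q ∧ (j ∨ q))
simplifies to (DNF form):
True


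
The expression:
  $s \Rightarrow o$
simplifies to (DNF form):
$o \vee \neg s$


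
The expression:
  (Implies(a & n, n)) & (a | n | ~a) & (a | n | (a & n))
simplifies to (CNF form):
a | n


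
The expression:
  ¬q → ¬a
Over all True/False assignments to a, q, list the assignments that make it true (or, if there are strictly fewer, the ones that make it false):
is false only for:
  a=True, q=False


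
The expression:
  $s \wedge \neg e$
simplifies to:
$s \wedge \neg e$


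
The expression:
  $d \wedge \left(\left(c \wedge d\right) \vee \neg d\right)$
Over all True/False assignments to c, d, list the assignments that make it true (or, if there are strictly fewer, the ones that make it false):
is true only for:
  c=True, d=True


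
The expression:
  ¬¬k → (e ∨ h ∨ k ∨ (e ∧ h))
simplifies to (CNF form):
True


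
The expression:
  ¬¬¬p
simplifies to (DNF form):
¬p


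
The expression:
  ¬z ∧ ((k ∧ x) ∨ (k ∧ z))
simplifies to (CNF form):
k ∧ x ∧ ¬z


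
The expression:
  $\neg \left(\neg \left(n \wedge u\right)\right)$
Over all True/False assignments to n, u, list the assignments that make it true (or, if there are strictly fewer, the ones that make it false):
is true only for:
  n=True, u=True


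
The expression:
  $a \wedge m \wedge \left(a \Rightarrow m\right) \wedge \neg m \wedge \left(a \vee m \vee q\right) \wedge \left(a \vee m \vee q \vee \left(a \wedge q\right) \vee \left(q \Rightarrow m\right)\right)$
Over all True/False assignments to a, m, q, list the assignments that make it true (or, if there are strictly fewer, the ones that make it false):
is never true.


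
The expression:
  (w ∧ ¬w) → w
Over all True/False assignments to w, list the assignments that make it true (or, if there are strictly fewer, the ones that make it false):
is always true.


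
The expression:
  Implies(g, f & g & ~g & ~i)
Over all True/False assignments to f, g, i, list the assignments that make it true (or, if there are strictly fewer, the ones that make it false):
is true only for:
  f=False, g=False, i=False;
  f=False, g=False, i=True;
  f=True, g=False, i=False;
  f=True, g=False, i=True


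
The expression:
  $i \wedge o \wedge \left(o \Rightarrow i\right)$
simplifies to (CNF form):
$i \wedge o$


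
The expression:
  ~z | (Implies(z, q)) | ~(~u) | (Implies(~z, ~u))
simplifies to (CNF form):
True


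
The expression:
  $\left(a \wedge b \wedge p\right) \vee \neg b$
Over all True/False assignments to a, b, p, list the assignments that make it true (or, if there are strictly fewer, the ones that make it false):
is false only for:
  a=False, b=True, p=False;
  a=False, b=True, p=True;
  a=True, b=True, p=False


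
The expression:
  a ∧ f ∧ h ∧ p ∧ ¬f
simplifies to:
False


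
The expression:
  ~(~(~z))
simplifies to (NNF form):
~z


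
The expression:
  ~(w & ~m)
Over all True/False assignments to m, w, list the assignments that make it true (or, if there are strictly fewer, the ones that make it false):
is false only for:
  m=False, w=True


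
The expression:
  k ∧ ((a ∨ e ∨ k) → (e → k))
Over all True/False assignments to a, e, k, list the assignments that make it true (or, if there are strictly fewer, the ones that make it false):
is true only for:
  a=False, e=False, k=True;
  a=False, e=True, k=True;
  a=True, e=False, k=True;
  a=True, e=True, k=True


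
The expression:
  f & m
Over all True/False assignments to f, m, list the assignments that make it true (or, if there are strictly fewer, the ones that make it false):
is true only for:
  f=True, m=True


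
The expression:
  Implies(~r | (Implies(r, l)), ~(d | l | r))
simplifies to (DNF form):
(r & ~l) | (~d & ~l)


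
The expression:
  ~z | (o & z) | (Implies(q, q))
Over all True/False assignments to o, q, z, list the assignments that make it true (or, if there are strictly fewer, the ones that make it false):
is always true.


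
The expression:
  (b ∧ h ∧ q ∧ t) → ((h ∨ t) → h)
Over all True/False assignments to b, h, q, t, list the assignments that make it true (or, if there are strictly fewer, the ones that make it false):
is always true.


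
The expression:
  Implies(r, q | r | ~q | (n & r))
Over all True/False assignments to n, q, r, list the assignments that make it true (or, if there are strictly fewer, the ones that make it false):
is always true.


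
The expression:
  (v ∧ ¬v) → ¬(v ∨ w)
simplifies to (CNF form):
True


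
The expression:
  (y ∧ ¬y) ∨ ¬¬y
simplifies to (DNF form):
y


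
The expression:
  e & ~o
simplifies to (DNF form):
e & ~o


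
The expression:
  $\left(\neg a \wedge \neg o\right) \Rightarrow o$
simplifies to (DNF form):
$a \vee o$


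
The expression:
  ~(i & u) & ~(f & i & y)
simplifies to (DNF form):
~i | (~f & ~u) | (~u & ~y)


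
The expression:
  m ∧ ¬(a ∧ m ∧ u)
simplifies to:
m ∧ (¬a ∨ ¬u)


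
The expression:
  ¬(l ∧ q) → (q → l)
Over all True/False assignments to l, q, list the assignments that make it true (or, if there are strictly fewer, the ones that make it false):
is false only for:
  l=False, q=True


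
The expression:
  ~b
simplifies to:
~b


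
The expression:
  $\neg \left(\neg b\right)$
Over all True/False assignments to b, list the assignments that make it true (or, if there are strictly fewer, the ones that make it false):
is true only for:
  b=True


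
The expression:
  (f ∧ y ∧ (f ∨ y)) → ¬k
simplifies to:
¬f ∨ ¬k ∨ ¬y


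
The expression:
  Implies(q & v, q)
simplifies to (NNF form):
True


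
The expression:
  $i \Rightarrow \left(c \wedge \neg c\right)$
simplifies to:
$\neg i$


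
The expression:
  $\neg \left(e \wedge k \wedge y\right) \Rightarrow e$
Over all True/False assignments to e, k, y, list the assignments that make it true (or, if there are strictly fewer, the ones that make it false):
is true only for:
  e=True, k=False, y=False;
  e=True, k=False, y=True;
  e=True, k=True, y=False;
  e=True, k=True, y=True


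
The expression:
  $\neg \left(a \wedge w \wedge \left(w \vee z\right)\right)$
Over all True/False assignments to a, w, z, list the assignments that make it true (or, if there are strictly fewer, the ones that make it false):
is false only for:
  a=True, w=True, z=False;
  a=True, w=True, z=True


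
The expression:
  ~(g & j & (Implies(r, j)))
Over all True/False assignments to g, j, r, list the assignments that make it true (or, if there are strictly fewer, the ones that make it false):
is false only for:
  g=True, j=True, r=False;
  g=True, j=True, r=True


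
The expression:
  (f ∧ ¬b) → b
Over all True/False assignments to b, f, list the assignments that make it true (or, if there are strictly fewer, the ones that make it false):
is false only for:
  b=False, f=True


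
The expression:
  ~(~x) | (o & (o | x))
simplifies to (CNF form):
o | x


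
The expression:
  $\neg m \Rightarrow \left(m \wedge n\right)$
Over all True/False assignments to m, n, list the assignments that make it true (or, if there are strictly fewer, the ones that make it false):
is true only for:
  m=True, n=False;
  m=True, n=True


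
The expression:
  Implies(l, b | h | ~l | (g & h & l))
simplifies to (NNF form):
b | h | ~l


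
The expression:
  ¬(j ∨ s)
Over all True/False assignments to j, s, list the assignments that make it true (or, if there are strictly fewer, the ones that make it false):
is true only for:
  j=False, s=False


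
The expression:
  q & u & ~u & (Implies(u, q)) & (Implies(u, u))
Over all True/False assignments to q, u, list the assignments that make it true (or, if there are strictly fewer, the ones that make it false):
is never true.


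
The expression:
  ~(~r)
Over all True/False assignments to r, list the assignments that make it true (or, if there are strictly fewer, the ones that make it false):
is true only for:
  r=True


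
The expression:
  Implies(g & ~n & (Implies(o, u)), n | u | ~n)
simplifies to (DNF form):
True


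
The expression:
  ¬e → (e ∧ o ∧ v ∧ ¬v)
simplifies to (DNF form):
e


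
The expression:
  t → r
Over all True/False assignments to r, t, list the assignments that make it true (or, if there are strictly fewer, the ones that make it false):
is false only for:
  r=False, t=True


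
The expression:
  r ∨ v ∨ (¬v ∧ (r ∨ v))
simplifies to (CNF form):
r ∨ v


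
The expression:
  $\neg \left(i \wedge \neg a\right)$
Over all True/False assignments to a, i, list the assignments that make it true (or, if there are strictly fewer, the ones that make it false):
is false only for:
  a=False, i=True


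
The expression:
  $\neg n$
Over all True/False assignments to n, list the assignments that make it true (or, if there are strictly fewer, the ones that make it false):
is true only for:
  n=False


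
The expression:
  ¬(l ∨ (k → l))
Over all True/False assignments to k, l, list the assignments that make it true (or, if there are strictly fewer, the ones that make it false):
is true only for:
  k=True, l=False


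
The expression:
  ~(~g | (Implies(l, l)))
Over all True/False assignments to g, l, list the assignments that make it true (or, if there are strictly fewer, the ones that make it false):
is never true.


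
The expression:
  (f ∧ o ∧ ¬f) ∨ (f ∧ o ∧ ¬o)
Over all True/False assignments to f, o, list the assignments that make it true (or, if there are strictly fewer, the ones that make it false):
is never true.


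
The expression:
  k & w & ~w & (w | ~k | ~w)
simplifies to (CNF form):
False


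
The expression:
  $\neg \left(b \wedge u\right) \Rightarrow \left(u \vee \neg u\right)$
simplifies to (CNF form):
$\text{True}$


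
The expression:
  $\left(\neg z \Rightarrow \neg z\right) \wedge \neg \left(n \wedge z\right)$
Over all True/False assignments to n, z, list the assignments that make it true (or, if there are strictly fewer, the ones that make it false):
is false only for:
  n=True, z=True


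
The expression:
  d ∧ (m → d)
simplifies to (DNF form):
d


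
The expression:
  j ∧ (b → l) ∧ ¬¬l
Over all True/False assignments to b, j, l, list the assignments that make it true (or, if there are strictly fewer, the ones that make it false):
is true only for:
  b=False, j=True, l=True;
  b=True, j=True, l=True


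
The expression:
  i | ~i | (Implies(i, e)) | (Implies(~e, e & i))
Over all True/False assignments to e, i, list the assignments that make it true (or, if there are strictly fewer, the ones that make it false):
is always true.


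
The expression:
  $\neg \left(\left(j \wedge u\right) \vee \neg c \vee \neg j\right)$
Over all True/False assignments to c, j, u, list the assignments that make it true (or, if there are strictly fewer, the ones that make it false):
is true only for:
  c=True, j=True, u=False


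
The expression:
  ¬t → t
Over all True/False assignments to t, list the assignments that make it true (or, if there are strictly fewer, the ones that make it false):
is true only for:
  t=True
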